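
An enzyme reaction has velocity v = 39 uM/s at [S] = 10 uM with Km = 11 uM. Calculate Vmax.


Vmax = v * (Km + [S]) / [S]
Vmax = 39 * (11 + 10) / 10
Vmax = 81.9 uM/s

81.9 uM/s


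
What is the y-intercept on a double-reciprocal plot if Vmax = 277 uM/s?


y-intercept = 1/Vmax
= 1/277
= 0.0036 s/uM

0.0036 s/uM


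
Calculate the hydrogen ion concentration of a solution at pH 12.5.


[H+] = 10^(-pH)
[H+] = 10^(-12.5)
[H+] = 3.162e-13 M

3.162e-13 M


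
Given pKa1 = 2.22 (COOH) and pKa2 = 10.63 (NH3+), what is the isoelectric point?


pI = (pKa1 + pKa2) / 2
pI = (2.22 + 10.63) / 2
pI = 6.425

6.425


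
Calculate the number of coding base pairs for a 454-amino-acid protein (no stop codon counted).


Each amino acid = 1 codon = 3 bp
bp = 454 * 3 = 1362 bp

1362 bp


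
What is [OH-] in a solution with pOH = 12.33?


[OH-] = 10^(-pOH)
[OH-] = 10^(-12.33)
[OH-] = 4.677e-13 M

4.677e-13 M


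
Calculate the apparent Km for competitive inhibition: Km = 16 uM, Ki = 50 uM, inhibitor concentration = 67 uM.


Km_app = Km * (1 + [I]/Ki)
Km_app = 16 * (1 + 67/50)
Km_app = 37.44 uM

37.44 uM


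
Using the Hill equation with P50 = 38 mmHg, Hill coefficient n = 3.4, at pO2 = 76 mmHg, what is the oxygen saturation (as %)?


Y = pO2^n / (P50^n + pO2^n)
Y = 76^3.4 / (38^3.4 + 76^3.4)
Y = 91.35%

91.35%


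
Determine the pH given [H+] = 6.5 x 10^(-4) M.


pH = -log10([H+])
pH = -log10(6.5 x 10^(-4))
pH = 3.1871

3.1871


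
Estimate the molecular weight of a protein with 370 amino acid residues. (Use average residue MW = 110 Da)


MW = n_residues * 110 Da
MW = 370 * 110
MW = 40700 Da

40700 Da


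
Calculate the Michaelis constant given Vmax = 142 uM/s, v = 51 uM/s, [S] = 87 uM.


Km = [S] * (Vmax - v) / v
Km = 87 * (142 - 51) / 51
Km = 155.2353 uM

155.2353 uM


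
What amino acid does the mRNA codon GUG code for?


Standard genetic code lookup.
Codon GUG -> Val

Val


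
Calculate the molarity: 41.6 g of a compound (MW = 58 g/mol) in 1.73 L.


C = (mass / MW) / volume
C = (41.6 / 58) / 1.73
C = 0.4146 M

0.4146 M


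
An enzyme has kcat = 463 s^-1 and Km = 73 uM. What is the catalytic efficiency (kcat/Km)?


Catalytic efficiency = kcat / Km
= 463 / 73
= 6.3425 uM^-1*s^-1

6.3425 uM^-1*s^-1


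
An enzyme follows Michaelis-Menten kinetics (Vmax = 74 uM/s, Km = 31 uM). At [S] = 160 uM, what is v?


v = Vmax * [S] / (Km + [S])
v = 74 * 160 / (31 + 160)
v = 61.9895 uM/s

61.9895 uM/s


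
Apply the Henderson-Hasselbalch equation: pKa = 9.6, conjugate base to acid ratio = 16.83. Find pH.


pH = pKa + log10([A-]/[HA])
pH = 9.6 + log10(16.83)
pH = 10.8261

10.8261


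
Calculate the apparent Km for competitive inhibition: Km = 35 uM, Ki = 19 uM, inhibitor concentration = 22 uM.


Km_app = Km * (1 + [I]/Ki)
Km_app = 35 * (1 + 22/19)
Km_app = 75.5263 uM

75.5263 uM


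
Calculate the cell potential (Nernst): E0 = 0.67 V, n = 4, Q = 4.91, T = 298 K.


E = E0 - (RT/nF) * ln(Q)
E = 0.67 - (8.314 * 298 / (4 * 96485)) * ln(4.91)
E = 0.6598 V

0.6598 V


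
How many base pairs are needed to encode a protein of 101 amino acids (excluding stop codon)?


Each amino acid = 1 codon = 3 bp
bp = 101 * 3 = 303 bp

303 bp


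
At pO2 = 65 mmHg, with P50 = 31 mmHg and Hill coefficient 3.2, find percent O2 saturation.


Y = pO2^n / (P50^n + pO2^n)
Y = 65^3.2 / (31^3.2 + 65^3.2)
Y = 91.45%

91.45%


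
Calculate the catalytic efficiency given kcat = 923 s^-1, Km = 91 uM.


Catalytic efficiency = kcat / Km
= 923 / 91
= 10.1429 uM^-1*s^-1

10.1429 uM^-1*s^-1


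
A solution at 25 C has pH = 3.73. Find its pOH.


pOH = 14 - pH
pOH = 14 - 3.73
pOH = 10.27

10.27


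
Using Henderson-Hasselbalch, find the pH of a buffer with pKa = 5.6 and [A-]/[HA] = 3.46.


pH = pKa + log10([A-]/[HA])
pH = 5.6 + log10(3.46)
pH = 6.1391

6.1391


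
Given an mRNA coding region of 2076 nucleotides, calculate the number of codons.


codons = nucleotides / 3
codons = 2076 / 3 = 692

692


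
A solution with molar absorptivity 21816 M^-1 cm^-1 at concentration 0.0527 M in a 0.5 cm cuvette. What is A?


A = epsilon * c * l
A = 21816 * 0.0527 * 0.5
A = 574.8516

574.8516


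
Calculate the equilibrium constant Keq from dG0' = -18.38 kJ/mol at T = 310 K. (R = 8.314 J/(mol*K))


Keq = exp(-dG0 * 1000 / (R * T))
Keq = exp(-(-18.38) * 1000 / (8.314 * 310))
Keq = 1250.606

1250.606


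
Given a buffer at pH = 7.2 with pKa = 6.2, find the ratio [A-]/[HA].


[A-]/[HA] = 10^(pH - pKa)
= 10^(7.2 - 6.2)
= 10.0

10.0


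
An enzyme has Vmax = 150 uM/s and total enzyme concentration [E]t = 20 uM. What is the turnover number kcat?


kcat = Vmax / [E]t
kcat = 150 / 20
kcat = 7.5 s^-1

7.5 s^-1


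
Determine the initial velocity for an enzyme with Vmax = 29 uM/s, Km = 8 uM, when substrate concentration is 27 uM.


v = Vmax * [S] / (Km + [S])
v = 29 * 27 / (8 + 27)
v = 22.3714 uM/s

22.3714 uM/s


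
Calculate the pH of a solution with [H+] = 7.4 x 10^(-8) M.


pH = -log10([H+])
pH = -log10(7.4 x 10^(-8))
pH = 7.1308

7.1308


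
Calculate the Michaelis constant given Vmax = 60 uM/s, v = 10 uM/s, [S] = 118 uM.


Km = [S] * (Vmax - v) / v
Km = 118 * (60 - 10) / 10
Km = 590.0 uM

590.0 uM


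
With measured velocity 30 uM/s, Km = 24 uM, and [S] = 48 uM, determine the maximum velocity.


Vmax = v * (Km + [S]) / [S]
Vmax = 30 * (24 + 48) / 48
Vmax = 45.0 uM/s

45.0 uM/s


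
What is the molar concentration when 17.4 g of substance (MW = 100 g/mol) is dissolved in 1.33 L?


C = (mass / MW) / volume
C = (17.4 / 100) / 1.33
C = 0.1308 M

0.1308 M


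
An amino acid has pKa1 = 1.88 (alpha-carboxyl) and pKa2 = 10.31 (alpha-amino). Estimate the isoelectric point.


pI = (pKa1 + pKa2) / 2
pI = (1.88 + 10.31) / 2
pI = 6.095

6.095


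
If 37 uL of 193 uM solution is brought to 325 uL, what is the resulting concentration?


C2 = C1 * V1 / V2
C2 = 193 * 37 / 325
C2 = 21.9723 uM

21.9723 uM


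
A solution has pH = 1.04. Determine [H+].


[H+] = 10^(-pH)
[H+] = 10^(-1.04)
[H+] = 0.0912 M

0.0912 M


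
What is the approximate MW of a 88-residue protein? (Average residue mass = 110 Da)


MW = n_residues * 110 Da
MW = 88 * 110
MW = 9680 Da

9680 Da


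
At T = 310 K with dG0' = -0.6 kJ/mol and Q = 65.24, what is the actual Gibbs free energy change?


dG = dG0' + RT * ln(Q) / 1000
dG = -0.6 + 8.314 * 310 * ln(65.24) / 1000
dG = 10.1683 kJ/mol

10.1683 kJ/mol


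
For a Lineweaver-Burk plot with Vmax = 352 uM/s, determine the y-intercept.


y-intercept = 1/Vmax
= 1/352
= 0.0028 s/uM

0.0028 s/uM


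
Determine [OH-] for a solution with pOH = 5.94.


[OH-] = 10^(-pOH)
[OH-] = 10^(-5.94)
[OH-] = 1.148e-06 M

1.148e-06 M


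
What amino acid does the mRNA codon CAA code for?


Standard genetic code lookup.
Codon CAA -> Gln

Gln


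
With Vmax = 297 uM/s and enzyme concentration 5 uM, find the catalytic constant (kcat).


kcat = Vmax / [E]t
kcat = 297 / 5
kcat = 59.4 s^-1

59.4 s^-1


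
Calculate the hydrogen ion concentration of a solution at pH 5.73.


[H+] = 10^(-pH)
[H+] = 10^(-5.73)
[H+] = 1.862e-06 M

1.862e-06 M


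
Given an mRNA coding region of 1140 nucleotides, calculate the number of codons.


codons = nucleotides / 3
codons = 1140 / 3 = 380

380


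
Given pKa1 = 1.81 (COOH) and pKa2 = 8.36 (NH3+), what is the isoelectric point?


pI = (pKa1 + pKa2) / 2
pI = (1.81 + 8.36) / 2
pI = 5.085

5.085


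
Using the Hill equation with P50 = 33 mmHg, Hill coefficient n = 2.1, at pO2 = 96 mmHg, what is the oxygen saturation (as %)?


Y = pO2^n / (P50^n + pO2^n)
Y = 96^2.1 / (33^2.1 + 96^2.1)
Y = 90.4%

90.4%


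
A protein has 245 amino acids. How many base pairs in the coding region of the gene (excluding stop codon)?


Each amino acid = 1 codon = 3 bp
bp = 245 * 3 = 735 bp

735 bp


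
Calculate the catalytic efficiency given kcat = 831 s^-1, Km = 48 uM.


Catalytic efficiency = kcat / Km
= 831 / 48
= 17.3125 uM^-1*s^-1

17.3125 uM^-1*s^-1


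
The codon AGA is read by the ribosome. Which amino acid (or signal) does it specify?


Standard genetic code lookup.
Codon AGA -> Arg

Arg


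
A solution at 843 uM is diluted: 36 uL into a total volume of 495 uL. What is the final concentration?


C2 = C1 * V1 / V2
C2 = 843 * 36 / 495
C2 = 61.3091 uM

61.3091 uM


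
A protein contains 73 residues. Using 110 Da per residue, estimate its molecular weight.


MW = n_residues * 110 Da
MW = 73 * 110
MW = 8030 Da

8030 Da


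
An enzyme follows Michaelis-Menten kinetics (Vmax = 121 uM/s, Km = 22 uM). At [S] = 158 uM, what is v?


v = Vmax * [S] / (Km + [S])
v = 121 * 158 / (22 + 158)
v = 106.2111 uM/s

106.2111 uM/s


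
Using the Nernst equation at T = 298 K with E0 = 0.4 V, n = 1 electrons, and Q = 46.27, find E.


E = E0 - (RT/nF) * ln(Q)
E = 0.4 - (8.314 * 298 / (1 * 96485)) * ln(46.27)
E = 0.3015 V

0.3015 V


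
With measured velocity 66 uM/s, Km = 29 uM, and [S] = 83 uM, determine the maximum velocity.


Vmax = v * (Km + [S]) / [S]
Vmax = 66 * (29 + 83) / 83
Vmax = 89.0602 uM/s

89.0602 uM/s


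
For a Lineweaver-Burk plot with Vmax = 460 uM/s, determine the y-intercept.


y-intercept = 1/Vmax
= 1/460
= 0.0022 s/uM

0.0022 s/uM


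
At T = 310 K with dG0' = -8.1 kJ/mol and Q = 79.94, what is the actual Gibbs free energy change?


dG = dG0' + RT * ln(Q) / 1000
dG = -8.1 + 8.314 * 310 * ln(79.94) / 1000
dG = 3.192 kJ/mol

3.192 kJ/mol


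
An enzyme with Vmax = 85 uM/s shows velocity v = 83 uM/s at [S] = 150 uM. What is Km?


Km = [S] * (Vmax - v) / v
Km = 150 * (85 - 83) / 83
Km = 3.6145 uM

3.6145 uM


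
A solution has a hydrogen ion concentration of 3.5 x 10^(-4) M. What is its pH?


pH = -log10([H+])
pH = -log10(3.5 x 10^(-4))
pH = 3.4559

3.4559


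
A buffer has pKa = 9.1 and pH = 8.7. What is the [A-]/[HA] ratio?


[A-]/[HA] = 10^(pH - pKa)
= 10^(8.7 - 9.1)
= 0.3981

0.3981


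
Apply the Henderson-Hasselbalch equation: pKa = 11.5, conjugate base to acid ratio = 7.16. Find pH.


pH = pKa + log10([A-]/[HA])
pH = 11.5 + log10(7.16)
pH = 12.3549

12.3549


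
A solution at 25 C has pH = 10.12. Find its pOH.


pOH = 14 - pH
pOH = 14 - 10.12
pOH = 3.88

3.88


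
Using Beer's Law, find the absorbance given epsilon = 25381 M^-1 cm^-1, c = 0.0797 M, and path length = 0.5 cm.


A = epsilon * c * l
A = 25381 * 0.0797 * 0.5
A = 1011.4328

1011.4328


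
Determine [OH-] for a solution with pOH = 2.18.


[OH-] = 10^(-pOH)
[OH-] = 10^(-2.18)
[OH-] = 0.0066 M

0.0066 M


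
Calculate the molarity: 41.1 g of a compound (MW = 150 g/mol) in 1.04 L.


C = (mass / MW) / volume
C = (41.1 / 150) / 1.04
C = 0.2635 M

0.2635 M


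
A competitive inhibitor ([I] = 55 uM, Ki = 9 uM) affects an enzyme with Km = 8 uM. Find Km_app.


Km_app = Km * (1 + [I]/Ki)
Km_app = 8 * (1 + 55/9)
Km_app = 56.8889 uM

56.8889 uM


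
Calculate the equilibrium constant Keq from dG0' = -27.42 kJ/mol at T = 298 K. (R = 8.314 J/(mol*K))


Keq = exp(-dG0 * 1000 / (R * T))
Keq = exp(-(-27.42) * 1000 / (8.314 * 298))
Keq = 64041.5163

64041.5163


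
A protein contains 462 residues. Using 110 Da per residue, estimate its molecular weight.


MW = n_residues * 110 Da
MW = 462 * 110
MW = 50820 Da

50820 Da


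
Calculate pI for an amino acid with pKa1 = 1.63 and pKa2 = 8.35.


pI = (pKa1 + pKa2) / 2
pI = (1.63 + 8.35) / 2
pI = 4.99

4.99


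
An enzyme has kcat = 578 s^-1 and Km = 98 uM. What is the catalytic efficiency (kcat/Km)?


Catalytic efficiency = kcat / Km
= 578 / 98
= 5.898 uM^-1*s^-1

5.898 uM^-1*s^-1


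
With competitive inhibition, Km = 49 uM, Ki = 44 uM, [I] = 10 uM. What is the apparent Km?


Km_app = Km * (1 + [I]/Ki)
Km_app = 49 * (1 + 10/44)
Km_app = 60.1364 uM

60.1364 uM


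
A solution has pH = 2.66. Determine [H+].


[H+] = 10^(-pH)
[H+] = 10^(-2.66)
[H+] = 0.0022 M

0.0022 M


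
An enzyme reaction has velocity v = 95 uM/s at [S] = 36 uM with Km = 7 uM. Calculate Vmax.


Vmax = v * (Km + [S]) / [S]
Vmax = 95 * (7 + 36) / 36
Vmax = 113.4722 uM/s

113.4722 uM/s


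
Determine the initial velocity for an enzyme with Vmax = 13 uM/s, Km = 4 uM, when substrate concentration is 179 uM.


v = Vmax * [S] / (Km + [S])
v = 13 * 179 / (4 + 179)
v = 12.7158 uM/s

12.7158 uM/s


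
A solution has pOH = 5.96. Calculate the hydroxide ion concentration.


[OH-] = 10^(-pOH)
[OH-] = 10^(-5.96)
[OH-] = 1.096e-06 M

1.096e-06 M


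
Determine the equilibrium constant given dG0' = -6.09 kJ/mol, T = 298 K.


Keq = exp(-dG0 * 1000 / (R * T))
Keq = exp(-(-6.09) * 1000 / (8.314 * 298))
Keq = 11.682

11.682


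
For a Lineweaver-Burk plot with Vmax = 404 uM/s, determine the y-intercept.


y-intercept = 1/Vmax
= 1/404
= 0.0025 s/uM

0.0025 s/uM


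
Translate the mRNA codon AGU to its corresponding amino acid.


Standard genetic code lookup.
Codon AGU -> Ser

Ser


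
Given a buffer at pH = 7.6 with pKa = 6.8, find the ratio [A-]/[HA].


[A-]/[HA] = 10^(pH - pKa)
= 10^(7.6 - 6.8)
= 6.3096

6.3096


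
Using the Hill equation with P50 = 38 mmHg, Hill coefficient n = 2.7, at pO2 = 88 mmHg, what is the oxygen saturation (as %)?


Y = pO2^n / (P50^n + pO2^n)
Y = 88^2.7 / (38^2.7 + 88^2.7)
Y = 90.61%

90.61%


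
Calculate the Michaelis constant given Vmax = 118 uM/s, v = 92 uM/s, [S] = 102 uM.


Km = [S] * (Vmax - v) / v
Km = 102 * (118 - 92) / 92
Km = 28.8261 uM

28.8261 uM


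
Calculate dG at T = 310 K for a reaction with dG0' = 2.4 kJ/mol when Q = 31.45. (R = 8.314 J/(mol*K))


dG = dG0' + RT * ln(Q) / 1000
dG = 2.4 + 8.314 * 310 * ln(31.45) / 1000
dG = 11.2877 kJ/mol

11.2877 kJ/mol


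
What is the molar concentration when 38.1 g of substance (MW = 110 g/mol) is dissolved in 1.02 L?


C = (mass / MW) / volume
C = (38.1 / 110) / 1.02
C = 0.3396 M

0.3396 M


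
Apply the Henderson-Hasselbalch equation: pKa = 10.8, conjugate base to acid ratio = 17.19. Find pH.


pH = pKa + log10([A-]/[HA])
pH = 10.8 + log10(17.19)
pH = 12.0353

12.0353


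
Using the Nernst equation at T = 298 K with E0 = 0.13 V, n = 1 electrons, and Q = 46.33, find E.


E = E0 - (RT/nF) * ln(Q)
E = 0.13 - (8.314 * 298 / (1 * 96485)) * ln(46.33)
E = 0.0315 V

0.0315 V


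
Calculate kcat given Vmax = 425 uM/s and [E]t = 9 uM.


kcat = Vmax / [E]t
kcat = 425 / 9
kcat = 47.2222 s^-1

47.2222 s^-1


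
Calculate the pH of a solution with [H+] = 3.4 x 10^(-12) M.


pH = -log10([H+])
pH = -log10(3.4 x 10^(-12))
pH = 11.4685

11.4685


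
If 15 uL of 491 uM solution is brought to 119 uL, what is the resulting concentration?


C2 = C1 * V1 / V2
C2 = 491 * 15 / 119
C2 = 61.8908 uM

61.8908 uM


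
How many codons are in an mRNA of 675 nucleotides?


codons = nucleotides / 3
codons = 675 / 3 = 225

225


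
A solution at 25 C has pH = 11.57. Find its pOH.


pOH = 14 - pH
pOH = 14 - 11.57
pOH = 2.43

2.43


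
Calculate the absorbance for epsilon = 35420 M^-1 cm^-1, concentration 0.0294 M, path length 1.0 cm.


A = epsilon * c * l
A = 35420 * 0.0294 * 1.0
A = 1041.348

1041.348


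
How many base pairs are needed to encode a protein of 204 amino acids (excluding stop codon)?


Each amino acid = 1 codon = 3 bp
bp = 204 * 3 = 612 bp

612 bp


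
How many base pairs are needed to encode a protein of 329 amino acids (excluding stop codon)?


Each amino acid = 1 codon = 3 bp
bp = 329 * 3 = 987 bp

987 bp


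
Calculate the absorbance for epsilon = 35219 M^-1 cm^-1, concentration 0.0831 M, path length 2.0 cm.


A = epsilon * c * l
A = 35219 * 0.0831 * 2.0
A = 5853.3978

5853.3978


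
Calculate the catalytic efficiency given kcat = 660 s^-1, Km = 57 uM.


Catalytic efficiency = kcat / Km
= 660 / 57
= 11.5789 uM^-1*s^-1

11.5789 uM^-1*s^-1


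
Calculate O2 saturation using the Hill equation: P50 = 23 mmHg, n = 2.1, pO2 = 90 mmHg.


Y = pO2^n / (P50^n + pO2^n)
Y = 90^2.1 / (23^2.1 + 90^2.1)
Y = 94.61%

94.61%


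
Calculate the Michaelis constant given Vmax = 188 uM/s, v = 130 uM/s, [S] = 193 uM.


Km = [S] * (Vmax - v) / v
Km = 193 * (188 - 130) / 130
Km = 86.1077 uM

86.1077 uM


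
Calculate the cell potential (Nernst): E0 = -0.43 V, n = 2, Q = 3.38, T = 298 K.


E = E0 - (RT/nF) * ln(Q)
E = -0.43 - (8.314 * 298 / (2 * 96485)) * ln(3.38)
E = -0.4456 V

-0.4456 V


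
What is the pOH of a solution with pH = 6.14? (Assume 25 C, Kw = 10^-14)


pOH = 14 - pH
pOH = 14 - 6.14
pOH = 7.86

7.86


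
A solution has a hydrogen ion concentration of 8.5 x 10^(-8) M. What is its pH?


pH = -log10([H+])
pH = -log10(8.5 x 10^(-8))
pH = 7.0706

7.0706


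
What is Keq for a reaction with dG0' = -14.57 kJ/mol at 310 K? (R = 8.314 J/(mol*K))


Keq = exp(-dG0 * 1000 / (R * T))
Keq = exp(-(-14.57) * 1000 / (8.314 * 310))
Keq = 285.1785

285.1785


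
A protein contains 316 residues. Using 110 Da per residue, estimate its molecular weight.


MW = n_residues * 110 Da
MW = 316 * 110
MW = 34760 Da

34760 Da


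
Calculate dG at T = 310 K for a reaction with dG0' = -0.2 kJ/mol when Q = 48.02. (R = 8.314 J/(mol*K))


dG = dG0' + RT * ln(Q) / 1000
dG = -0.2 + 8.314 * 310 * ln(48.02) / 1000
dG = 9.7785 kJ/mol

9.7785 kJ/mol


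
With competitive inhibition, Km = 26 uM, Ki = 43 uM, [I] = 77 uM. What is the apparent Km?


Km_app = Km * (1 + [I]/Ki)
Km_app = 26 * (1 + 77/43)
Km_app = 72.5581 uM

72.5581 uM


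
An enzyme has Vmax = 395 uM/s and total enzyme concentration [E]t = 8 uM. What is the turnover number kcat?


kcat = Vmax / [E]t
kcat = 395 / 8
kcat = 49.375 s^-1

49.375 s^-1


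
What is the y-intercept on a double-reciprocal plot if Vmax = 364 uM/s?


y-intercept = 1/Vmax
= 1/364
= 0.0027 s/uM

0.0027 s/uM


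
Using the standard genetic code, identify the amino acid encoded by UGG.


Standard genetic code lookup.
Codon UGG -> Trp

Trp


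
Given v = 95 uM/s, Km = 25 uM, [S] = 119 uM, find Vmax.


Vmax = v * (Km + [S]) / [S]
Vmax = 95 * (25 + 119) / 119
Vmax = 114.958 uM/s

114.958 uM/s


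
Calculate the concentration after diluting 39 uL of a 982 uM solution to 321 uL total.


C2 = C1 * V1 / V2
C2 = 982 * 39 / 321
C2 = 119.3084 uM

119.3084 uM


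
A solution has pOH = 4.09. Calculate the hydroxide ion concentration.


[OH-] = 10^(-pOH)
[OH-] = 10^(-4.09)
[OH-] = 8.128e-05 M

8.128e-05 M


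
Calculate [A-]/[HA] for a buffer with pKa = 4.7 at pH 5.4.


[A-]/[HA] = 10^(pH - pKa)
= 10^(5.4 - 4.7)
= 5.0119

5.0119


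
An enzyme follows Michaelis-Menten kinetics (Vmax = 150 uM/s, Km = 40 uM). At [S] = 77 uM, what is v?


v = Vmax * [S] / (Km + [S])
v = 150 * 77 / (40 + 77)
v = 98.7179 uM/s

98.7179 uM/s


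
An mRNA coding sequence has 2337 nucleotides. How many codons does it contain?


codons = nucleotides / 3
codons = 2337 / 3 = 779

779


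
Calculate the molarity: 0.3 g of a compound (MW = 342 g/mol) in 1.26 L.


C = (mass / MW) / volume
C = (0.3 / 342) / 1.26
C = 6.962e-04 M

6.962e-04 M


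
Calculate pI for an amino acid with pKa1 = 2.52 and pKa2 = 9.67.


pI = (pKa1 + pKa2) / 2
pI = (2.52 + 9.67) / 2
pI = 6.095

6.095


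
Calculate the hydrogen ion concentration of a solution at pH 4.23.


[H+] = 10^(-pH)
[H+] = 10^(-4.23)
[H+] = 5.888e-05 M

5.888e-05 M


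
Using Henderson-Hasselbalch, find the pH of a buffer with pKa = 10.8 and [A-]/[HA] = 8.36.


pH = pKa + log10([A-]/[HA])
pH = 10.8 + log10(8.36)
pH = 11.7222

11.7222


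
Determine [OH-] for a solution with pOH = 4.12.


[OH-] = 10^(-pOH)
[OH-] = 10^(-4.12)
[OH-] = 7.586e-05 M

7.586e-05 M


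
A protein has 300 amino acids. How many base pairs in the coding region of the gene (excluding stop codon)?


Each amino acid = 1 codon = 3 bp
bp = 300 * 3 = 900 bp

900 bp


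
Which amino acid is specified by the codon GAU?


Standard genetic code lookup.
Codon GAU -> Asp

Asp


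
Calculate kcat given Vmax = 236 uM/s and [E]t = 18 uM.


kcat = Vmax / [E]t
kcat = 236 / 18
kcat = 13.1111 s^-1

13.1111 s^-1


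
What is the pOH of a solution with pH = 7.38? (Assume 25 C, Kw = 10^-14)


pOH = 14 - pH
pOH = 14 - 7.38
pOH = 6.62

6.62


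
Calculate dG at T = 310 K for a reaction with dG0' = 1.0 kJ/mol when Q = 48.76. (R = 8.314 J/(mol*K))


dG = dG0' + RT * ln(Q) / 1000
dG = 1.0 + 8.314 * 310 * ln(48.76) / 1000
dG = 11.0179 kJ/mol

11.0179 kJ/mol


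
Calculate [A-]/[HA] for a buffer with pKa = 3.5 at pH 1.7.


[A-]/[HA] = 10^(pH - pKa)
= 10^(1.7 - 3.5)
= 0.0158

0.0158


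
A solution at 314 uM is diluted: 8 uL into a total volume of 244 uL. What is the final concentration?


C2 = C1 * V1 / V2
C2 = 314 * 8 / 244
C2 = 10.2951 uM

10.2951 uM


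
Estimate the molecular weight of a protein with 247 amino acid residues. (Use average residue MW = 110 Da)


MW = n_residues * 110 Da
MW = 247 * 110
MW = 27170 Da

27170 Da


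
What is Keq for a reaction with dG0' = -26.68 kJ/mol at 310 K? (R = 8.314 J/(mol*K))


Keq = exp(-dG0 * 1000 / (R * T))
Keq = exp(-(-26.68) * 1000 / (8.314 * 310))
Keq = 31312.0415

31312.0415


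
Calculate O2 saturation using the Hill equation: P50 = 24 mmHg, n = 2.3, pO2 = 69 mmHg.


Y = pO2^n / (P50^n + pO2^n)
Y = 69^2.3 / (24^2.3 + 69^2.3)
Y = 91.9%

91.9%


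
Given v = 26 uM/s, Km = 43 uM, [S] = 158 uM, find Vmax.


Vmax = v * (Km + [S]) / [S]
Vmax = 26 * (43 + 158) / 158
Vmax = 33.0759 uM/s

33.0759 uM/s


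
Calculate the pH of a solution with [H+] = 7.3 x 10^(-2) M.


pH = -log10([H+])
pH = -log10(7.3 x 10^(-2))
pH = 1.1367

1.1367


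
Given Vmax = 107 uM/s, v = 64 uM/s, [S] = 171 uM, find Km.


Km = [S] * (Vmax - v) / v
Km = 171 * (107 - 64) / 64
Km = 114.8906 uM

114.8906 uM


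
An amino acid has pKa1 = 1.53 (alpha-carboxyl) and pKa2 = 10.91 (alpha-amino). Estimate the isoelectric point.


pI = (pKa1 + pKa2) / 2
pI = (1.53 + 10.91) / 2
pI = 6.22

6.22


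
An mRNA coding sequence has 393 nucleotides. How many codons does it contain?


codons = nucleotides / 3
codons = 393 / 3 = 131

131


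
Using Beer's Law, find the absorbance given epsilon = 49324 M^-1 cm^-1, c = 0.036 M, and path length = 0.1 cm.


A = epsilon * c * l
A = 49324 * 0.036 * 0.1
A = 177.5664

177.5664


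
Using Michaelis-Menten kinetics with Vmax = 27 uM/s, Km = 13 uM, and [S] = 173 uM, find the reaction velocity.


v = Vmax * [S] / (Km + [S])
v = 27 * 173 / (13 + 173)
v = 25.1129 uM/s

25.1129 uM/s


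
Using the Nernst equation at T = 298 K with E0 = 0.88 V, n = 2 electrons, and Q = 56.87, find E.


E = E0 - (RT/nF) * ln(Q)
E = 0.88 - (8.314 * 298 / (2 * 96485)) * ln(56.87)
E = 0.8281 V

0.8281 V


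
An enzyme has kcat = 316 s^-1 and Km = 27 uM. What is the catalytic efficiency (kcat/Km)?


Catalytic efficiency = kcat / Km
= 316 / 27
= 11.7037 uM^-1*s^-1

11.7037 uM^-1*s^-1


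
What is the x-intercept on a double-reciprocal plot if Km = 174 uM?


x-intercept = -1/Km
= -1/174
= -0.0057 1/uM

-0.0057 1/uM


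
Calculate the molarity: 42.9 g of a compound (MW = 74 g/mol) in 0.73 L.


C = (mass / MW) / volume
C = (42.9 / 74) / 0.73
C = 0.7942 M

0.7942 M


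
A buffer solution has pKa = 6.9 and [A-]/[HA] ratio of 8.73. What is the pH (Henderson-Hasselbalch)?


pH = pKa + log10([A-]/[HA])
pH = 6.9 + log10(8.73)
pH = 7.841

7.841


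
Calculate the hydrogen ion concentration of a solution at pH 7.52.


[H+] = 10^(-pH)
[H+] = 10^(-7.52)
[H+] = 3.020e-08 M

3.020e-08 M


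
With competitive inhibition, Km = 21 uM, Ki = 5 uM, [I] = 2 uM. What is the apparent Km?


Km_app = Km * (1 + [I]/Ki)
Km_app = 21 * (1 + 2/5)
Km_app = 29.4 uM

29.4 uM


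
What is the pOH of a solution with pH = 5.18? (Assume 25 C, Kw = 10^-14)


pOH = 14 - pH
pOH = 14 - 5.18
pOH = 8.82

8.82


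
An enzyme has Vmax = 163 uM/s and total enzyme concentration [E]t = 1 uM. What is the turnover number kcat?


kcat = Vmax / [E]t
kcat = 163 / 1
kcat = 163.0 s^-1

163.0 s^-1


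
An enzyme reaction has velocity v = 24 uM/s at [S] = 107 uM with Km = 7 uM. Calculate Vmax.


Vmax = v * (Km + [S]) / [S]
Vmax = 24 * (7 + 107) / 107
Vmax = 25.5701 uM/s

25.5701 uM/s


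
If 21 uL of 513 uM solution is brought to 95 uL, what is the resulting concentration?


C2 = C1 * V1 / V2
C2 = 513 * 21 / 95
C2 = 113.4 uM

113.4 uM


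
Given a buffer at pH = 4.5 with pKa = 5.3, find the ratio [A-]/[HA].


[A-]/[HA] = 10^(pH - pKa)
= 10^(4.5 - 5.3)
= 0.1585

0.1585


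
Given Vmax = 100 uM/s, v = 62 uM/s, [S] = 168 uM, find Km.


Km = [S] * (Vmax - v) / v
Km = 168 * (100 - 62) / 62
Km = 102.9677 uM

102.9677 uM


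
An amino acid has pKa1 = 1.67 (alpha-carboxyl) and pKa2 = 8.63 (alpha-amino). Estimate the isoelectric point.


pI = (pKa1 + pKa2) / 2
pI = (1.67 + 8.63) / 2
pI = 5.15

5.15


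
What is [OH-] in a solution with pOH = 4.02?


[OH-] = 10^(-pOH)
[OH-] = 10^(-4.02)
[OH-] = 9.550e-05 M

9.550e-05 M


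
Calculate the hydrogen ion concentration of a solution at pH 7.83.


[H+] = 10^(-pH)
[H+] = 10^(-7.83)
[H+] = 1.479e-08 M

1.479e-08 M


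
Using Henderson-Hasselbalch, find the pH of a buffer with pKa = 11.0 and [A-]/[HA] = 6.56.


pH = pKa + log10([A-]/[HA])
pH = 11.0 + log10(6.56)
pH = 11.8169

11.8169


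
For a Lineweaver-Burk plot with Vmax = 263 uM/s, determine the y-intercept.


y-intercept = 1/Vmax
= 1/263
= 0.0038 s/uM

0.0038 s/uM


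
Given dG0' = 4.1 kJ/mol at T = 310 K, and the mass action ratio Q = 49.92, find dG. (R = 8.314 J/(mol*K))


dG = dG0' + RT * ln(Q) / 1000
dG = 4.1 + 8.314 * 310 * ln(49.92) / 1000
dG = 14.1785 kJ/mol

14.1785 kJ/mol


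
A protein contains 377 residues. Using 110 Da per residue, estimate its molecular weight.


MW = n_residues * 110 Da
MW = 377 * 110
MW = 41470 Da

41470 Da


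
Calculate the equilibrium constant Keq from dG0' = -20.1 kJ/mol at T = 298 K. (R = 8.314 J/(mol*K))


Keq = exp(-dG0 * 1000 / (R * T))
Keq = exp(-(-20.1) * 1000 / (8.314 * 298))
Keq = 3336.8462

3336.8462


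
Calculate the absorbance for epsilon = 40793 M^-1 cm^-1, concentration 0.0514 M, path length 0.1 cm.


A = epsilon * c * l
A = 40793 * 0.0514 * 0.1
A = 209.676

209.676


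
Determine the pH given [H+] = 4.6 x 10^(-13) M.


pH = -log10([H+])
pH = -log10(4.6 x 10^(-13))
pH = 12.3372

12.3372


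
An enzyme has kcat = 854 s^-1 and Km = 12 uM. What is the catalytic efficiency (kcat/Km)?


Catalytic efficiency = kcat / Km
= 854 / 12
= 71.1667 uM^-1*s^-1

71.1667 uM^-1*s^-1


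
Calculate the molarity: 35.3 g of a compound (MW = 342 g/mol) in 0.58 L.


C = (mass / MW) / volume
C = (35.3 / 342) / 0.58
C = 0.178 M

0.178 M


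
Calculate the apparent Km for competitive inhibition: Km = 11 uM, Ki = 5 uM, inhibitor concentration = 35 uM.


Km_app = Km * (1 + [I]/Ki)
Km_app = 11 * (1 + 35/5)
Km_app = 88.0 uM

88.0 uM


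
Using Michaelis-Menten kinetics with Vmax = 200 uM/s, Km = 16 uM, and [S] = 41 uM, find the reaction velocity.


v = Vmax * [S] / (Km + [S])
v = 200 * 41 / (16 + 41)
v = 143.8596 uM/s

143.8596 uM/s


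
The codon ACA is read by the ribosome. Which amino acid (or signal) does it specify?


Standard genetic code lookup.
Codon ACA -> Thr

Thr


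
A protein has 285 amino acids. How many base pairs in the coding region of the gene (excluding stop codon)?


Each amino acid = 1 codon = 3 bp
bp = 285 * 3 = 855 bp

855 bp


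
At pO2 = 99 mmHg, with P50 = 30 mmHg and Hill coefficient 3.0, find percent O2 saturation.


Y = pO2^n / (P50^n + pO2^n)
Y = 99^3.0 / (30^3.0 + 99^3.0)
Y = 97.29%

97.29%


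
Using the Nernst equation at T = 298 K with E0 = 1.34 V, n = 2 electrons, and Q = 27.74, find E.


E = E0 - (RT/nF) * ln(Q)
E = 1.34 - (8.314 * 298 / (2 * 96485)) * ln(27.74)
E = 1.2973 V

1.2973 V


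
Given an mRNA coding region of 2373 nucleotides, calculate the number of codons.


codons = nucleotides / 3
codons = 2373 / 3 = 791

791


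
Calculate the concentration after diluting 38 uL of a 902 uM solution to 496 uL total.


C2 = C1 * V1 / V2
C2 = 902 * 38 / 496
C2 = 69.1048 uM

69.1048 uM


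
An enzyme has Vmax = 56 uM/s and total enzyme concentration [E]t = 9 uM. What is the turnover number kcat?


kcat = Vmax / [E]t
kcat = 56 / 9
kcat = 6.2222 s^-1

6.2222 s^-1


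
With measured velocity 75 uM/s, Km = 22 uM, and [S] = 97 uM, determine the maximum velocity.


Vmax = v * (Km + [S]) / [S]
Vmax = 75 * (22 + 97) / 97
Vmax = 92.0103 uM/s

92.0103 uM/s


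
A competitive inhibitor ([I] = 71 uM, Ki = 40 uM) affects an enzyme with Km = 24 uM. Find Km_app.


Km_app = Km * (1 + [I]/Ki)
Km_app = 24 * (1 + 71/40)
Km_app = 66.6 uM

66.6 uM


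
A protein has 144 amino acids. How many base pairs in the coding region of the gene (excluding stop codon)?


Each amino acid = 1 codon = 3 bp
bp = 144 * 3 = 432 bp

432 bp


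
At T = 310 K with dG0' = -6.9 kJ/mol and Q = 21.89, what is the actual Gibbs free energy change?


dG = dG0' + RT * ln(Q) / 1000
dG = -6.9 + 8.314 * 310 * ln(21.89) / 1000
dG = 1.0537 kJ/mol

1.0537 kJ/mol


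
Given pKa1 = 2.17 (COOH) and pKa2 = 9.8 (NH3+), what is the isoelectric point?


pI = (pKa1 + pKa2) / 2
pI = (2.17 + 9.8) / 2
pI = 5.985

5.985


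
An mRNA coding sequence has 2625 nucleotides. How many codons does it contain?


codons = nucleotides / 3
codons = 2625 / 3 = 875

875


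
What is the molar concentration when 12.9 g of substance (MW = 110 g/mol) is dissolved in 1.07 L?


C = (mass / MW) / volume
C = (12.9 / 110) / 1.07
C = 0.1096 M

0.1096 M


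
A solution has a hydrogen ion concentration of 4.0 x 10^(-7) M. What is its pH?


pH = -log10([H+])
pH = -log10(4.0 x 10^(-7))
pH = 6.3979

6.3979


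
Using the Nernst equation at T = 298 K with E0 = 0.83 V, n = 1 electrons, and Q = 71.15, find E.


E = E0 - (RT/nF) * ln(Q)
E = 0.83 - (8.314 * 298 / (1 * 96485)) * ln(71.15)
E = 0.7205 V

0.7205 V


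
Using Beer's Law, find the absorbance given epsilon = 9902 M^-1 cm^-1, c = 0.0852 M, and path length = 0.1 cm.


A = epsilon * c * l
A = 9902 * 0.0852 * 0.1
A = 84.365

84.365


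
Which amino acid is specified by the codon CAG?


Standard genetic code lookup.
Codon CAG -> Gln

Gln


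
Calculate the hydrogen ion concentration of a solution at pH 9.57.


[H+] = 10^(-pH)
[H+] = 10^(-9.57)
[H+] = 2.692e-10 M

2.692e-10 M


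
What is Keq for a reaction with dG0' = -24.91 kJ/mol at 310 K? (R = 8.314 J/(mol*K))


Keq = exp(-dG0 * 1000 / (R * T))
Keq = exp(-(-24.91) * 1000 / (8.314 * 310))
Keq = 15756.4243

15756.4243


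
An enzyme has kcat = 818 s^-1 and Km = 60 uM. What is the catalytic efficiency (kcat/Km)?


Catalytic efficiency = kcat / Km
= 818 / 60
= 13.6333 uM^-1*s^-1

13.6333 uM^-1*s^-1


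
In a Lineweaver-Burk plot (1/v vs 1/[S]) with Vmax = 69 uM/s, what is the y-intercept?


y-intercept = 1/Vmax
= 1/69
= 0.0145 s/uM

0.0145 s/uM


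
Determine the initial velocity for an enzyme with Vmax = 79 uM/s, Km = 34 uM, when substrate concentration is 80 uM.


v = Vmax * [S] / (Km + [S])
v = 79 * 80 / (34 + 80)
v = 55.4386 uM/s

55.4386 uM/s


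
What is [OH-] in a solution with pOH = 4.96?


[OH-] = 10^(-pOH)
[OH-] = 10^(-4.96)
[OH-] = 1.096e-05 M

1.096e-05 M


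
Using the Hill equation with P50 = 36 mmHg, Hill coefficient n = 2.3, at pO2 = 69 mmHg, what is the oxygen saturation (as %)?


Y = pO2^n / (P50^n + pO2^n)
Y = 69^2.3 / (36^2.3 + 69^2.3)
Y = 81.7%

81.7%


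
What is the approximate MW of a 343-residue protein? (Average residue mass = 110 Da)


MW = n_residues * 110 Da
MW = 343 * 110
MW = 37730 Da

37730 Da


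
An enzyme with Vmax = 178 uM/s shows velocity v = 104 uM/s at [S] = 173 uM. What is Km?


Km = [S] * (Vmax - v) / v
Km = 173 * (178 - 104) / 104
Km = 123.0962 uM

123.0962 uM


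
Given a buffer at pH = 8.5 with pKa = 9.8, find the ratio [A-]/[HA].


[A-]/[HA] = 10^(pH - pKa)
= 10^(8.5 - 9.8)
= 0.0501

0.0501


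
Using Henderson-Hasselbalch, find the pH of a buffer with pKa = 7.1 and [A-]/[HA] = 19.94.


pH = pKa + log10([A-]/[HA])
pH = 7.1 + log10(19.94)
pH = 8.3997

8.3997


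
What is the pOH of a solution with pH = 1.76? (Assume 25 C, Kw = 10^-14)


pOH = 14 - pH
pOH = 14 - 1.76
pOH = 12.24

12.24


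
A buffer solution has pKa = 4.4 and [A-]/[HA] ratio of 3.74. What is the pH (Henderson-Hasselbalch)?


pH = pKa + log10([A-]/[HA])
pH = 4.4 + log10(3.74)
pH = 4.9729

4.9729


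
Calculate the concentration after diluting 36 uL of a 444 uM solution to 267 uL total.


C2 = C1 * V1 / V2
C2 = 444 * 36 / 267
C2 = 59.8652 uM

59.8652 uM


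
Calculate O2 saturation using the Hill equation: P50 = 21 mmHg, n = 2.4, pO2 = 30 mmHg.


Y = pO2^n / (P50^n + pO2^n)
Y = 30^2.4 / (21^2.4 + 30^2.4)
Y = 70.18%

70.18%


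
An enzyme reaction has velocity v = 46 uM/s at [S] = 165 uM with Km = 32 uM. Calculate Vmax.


Vmax = v * (Km + [S]) / [S]
Vmax = 46 * (32 + 165) / 165
Vmax = 54.9212 uM/s

54.9212 uM/s


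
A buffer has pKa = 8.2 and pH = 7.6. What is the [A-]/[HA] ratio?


[A-]/[HA] = 10^(pH - pKa)
= 10^(7.6 - 8.2)
= 0.2512

0.2512


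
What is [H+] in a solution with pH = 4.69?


[H+] = 10^(-pH)
[H+] = 10^(-4.69)
[H+] = 2.042e-05 M

2.042e-05 M


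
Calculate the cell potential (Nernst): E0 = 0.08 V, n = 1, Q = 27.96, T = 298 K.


E = E0 - (RT/nF) * ln(Q)
E = 0.08 - (8.314 * 298 / (1 * 96485)) * ln(27.96)
E = -0.0055 V

-0.0055 V


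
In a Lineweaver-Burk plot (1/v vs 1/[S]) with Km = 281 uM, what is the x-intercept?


x-intercept = -1/Km
= -1/281
= -0.0036 1/uM

-0.0036 1/uM


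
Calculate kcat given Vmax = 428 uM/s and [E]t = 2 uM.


kcat = Vmax / [E]t
kcat = 428 / 2
kcat = 214.0 s^-1

214.0 s^-1


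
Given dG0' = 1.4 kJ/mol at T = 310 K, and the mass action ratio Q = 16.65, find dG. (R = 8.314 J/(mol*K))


dG = dG0' + RT * ln(Q) / 1000
dG = 1.4 + 8.314 * 310 * ln(16.65) / 1000
dG = 8.6485 kJ/mol

8.6485 kJ/mol


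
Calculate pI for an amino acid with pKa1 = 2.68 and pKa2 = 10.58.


pI = (pKa1 + pKa2) / 2
pI = (2.68 + 10.58) / 2
pI = 6.63

6.63


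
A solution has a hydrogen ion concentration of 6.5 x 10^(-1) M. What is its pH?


pH = -log10([H+])
pH = -log10(6.5 x 10^(-1))
pH = 0.1871

0.1871


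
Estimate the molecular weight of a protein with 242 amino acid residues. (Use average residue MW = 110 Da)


MW = n_residues * 110 Da
MW = 242 * 110
MW = 26620 Da

26620 Da


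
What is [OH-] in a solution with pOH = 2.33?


[OH-] = 10^(-pOH)
[OH-] = 10^(-2.33)
[OH-] = 0.0047 M

0.0047 M


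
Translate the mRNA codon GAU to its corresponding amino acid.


Standard genetic code lookup.
Codon GAU -> Asp

Asp


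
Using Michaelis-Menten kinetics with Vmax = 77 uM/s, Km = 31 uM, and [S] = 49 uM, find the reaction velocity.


v = Vmax * [S] / (Km + [S])
v = 77 * 49 / (31 + 49)
v = 47.1625 uM/s

47.1625 uM/s


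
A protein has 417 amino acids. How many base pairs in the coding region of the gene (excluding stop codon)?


Each amino acid = 1 codon = 3 bp
bp = 417 * 3 = 1251 bp

1251 bp


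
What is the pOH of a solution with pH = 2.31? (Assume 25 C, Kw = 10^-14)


pOH = 14 - pH
pOH = 14 - 2.31
pOH = 11.69

11.69


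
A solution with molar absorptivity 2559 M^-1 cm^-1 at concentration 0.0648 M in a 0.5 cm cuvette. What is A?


A = epsilon * c * l
A = 2559 * 0.0648 * 0.5
A = 82.9116

82.9116


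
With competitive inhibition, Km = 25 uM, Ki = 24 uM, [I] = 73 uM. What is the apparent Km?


Km_app = Km * (1 + [I]/Ki)
Km_app = 25 * (1 + 73/24)
Km_app = 101.0417 uM

101.0417 uM


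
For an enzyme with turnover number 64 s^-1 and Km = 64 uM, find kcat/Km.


Catalytic efficiency = kcat / Km
= 64 / 64
= 1.0 uM^-1*s^-1

1.0 uM^-1*s^-1


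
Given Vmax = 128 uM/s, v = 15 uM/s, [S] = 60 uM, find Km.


Km = [S] * (Vmax - v) / v
Km = 60 * (128 - 15) / 15
Km = 452.0 uM

452.0 uM


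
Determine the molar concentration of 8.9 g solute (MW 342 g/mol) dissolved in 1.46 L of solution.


C = (mass / MW) / volume
C = (8.9 / 342) / 1.46
C = 0.0178 M

0.0178 M


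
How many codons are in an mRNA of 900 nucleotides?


codons = nucleotides / 3
codons = 900 / 3 = 300

300


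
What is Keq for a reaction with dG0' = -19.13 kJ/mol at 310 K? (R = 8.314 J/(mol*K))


Keq = exp(-dG0 * 1000 / (R * T))
Keq = exp(-(-19.13) * 1000 / (8.314 * 310))
Keq = 1673.0126

1673.0126


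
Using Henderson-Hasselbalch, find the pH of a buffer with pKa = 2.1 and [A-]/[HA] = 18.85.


pH = pKa + log10([A-]/[HA])
pH = 2.1 + log10(18.85)
pH = 3.3753

3.3753


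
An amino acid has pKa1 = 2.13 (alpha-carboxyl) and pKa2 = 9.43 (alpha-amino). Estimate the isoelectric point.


pI = (pKa1 + pKa2) / 2
pI = (2.13 + 9.43) / 2
pI = 5.78

5.78


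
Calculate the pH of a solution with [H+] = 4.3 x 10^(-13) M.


pH = -log10([H+])
pH = -log10(4.3 x 10^(-13))
pH = 12.3665

12.3665


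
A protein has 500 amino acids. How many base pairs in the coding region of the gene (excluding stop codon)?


Each amino acid = 1 codon = 3 bp
bp = 500 * 3 = 1500 bp

1500 bp


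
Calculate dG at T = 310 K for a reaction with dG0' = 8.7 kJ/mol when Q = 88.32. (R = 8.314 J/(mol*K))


dG = dG0' + RT * ln(Q) / 1000
dG = 8.7 + 8.314 * 310 * ln(88.32) / 1000
dG = 20.249 kJ/mol

20.249 kJ/mol


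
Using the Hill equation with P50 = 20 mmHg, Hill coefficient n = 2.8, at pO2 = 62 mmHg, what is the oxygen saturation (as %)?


Y = pO2^n / (P50^n + pO2^n)
Y = 62^2.8 / (20^2.8 + 62^2.8)
Y = 95.96%

95.96%


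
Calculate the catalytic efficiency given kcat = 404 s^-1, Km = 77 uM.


Catalytic efficiency = kcat / Km
= 404 / 77
= 5.2468 uM^-1*s^-1

5.2468 uM^-1*s^-1


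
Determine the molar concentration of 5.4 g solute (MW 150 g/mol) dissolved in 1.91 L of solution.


C = (mass / MW) / volume
C = (5.4 / 150) / 1.91
C = 0.0188 M

0.0188 M


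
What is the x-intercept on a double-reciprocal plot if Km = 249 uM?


x-intercept = -1/Km
= -1/249
= -0.004 1/uM

-0.004 1/uM


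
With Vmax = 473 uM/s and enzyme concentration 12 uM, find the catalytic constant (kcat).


kcat = Vmax / [E]t
kcat = 473 / 12
kcat = 39.4167 s^-1

39.4167 s^-1


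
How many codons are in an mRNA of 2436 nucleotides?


codons = nucleotides / 3
codons = 2436 / 3 = 812

812


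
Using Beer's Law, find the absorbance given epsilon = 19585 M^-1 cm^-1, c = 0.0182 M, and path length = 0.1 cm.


A = epsilon * c * l
A = 19585 * 0.0182 * 0.1
A = 35.6447

35.6447


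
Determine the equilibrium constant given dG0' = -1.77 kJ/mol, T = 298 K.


Keq = exp(-dG0 * 1000 / (R * T))
Keq = exp(-(-1.77) * 1000 / (8.314 * 298))
Keq = 2.043

2.043


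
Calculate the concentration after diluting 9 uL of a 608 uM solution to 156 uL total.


C2 = C1 * V1 / V2
C2 = 608 * 9 / 156
C2 = 35.0769 uM

35.0769 uM


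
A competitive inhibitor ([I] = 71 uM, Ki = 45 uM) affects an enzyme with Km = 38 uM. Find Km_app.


Km_app = Km * (1 + [I]/Ki)
Km_app = 38 * (1 + 71/45)
Km_app = 97.9556 uM

97.9556 uM


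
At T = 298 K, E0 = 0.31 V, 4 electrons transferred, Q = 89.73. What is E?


E = E0 - (RT/nF) * ln(Q)
E = 0.31 - (8.314 * 298 / (4 * 96485)) * ln(89.73)
E = 0.2811 V

0.2811 V
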